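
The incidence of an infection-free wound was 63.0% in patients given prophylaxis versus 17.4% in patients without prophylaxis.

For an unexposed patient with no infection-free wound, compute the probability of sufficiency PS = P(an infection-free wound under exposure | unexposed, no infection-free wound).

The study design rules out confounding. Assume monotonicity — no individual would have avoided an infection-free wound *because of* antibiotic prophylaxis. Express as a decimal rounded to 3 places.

p₁ = 0.63, p₀ = 0.174.
Under exogeneity and monotonicity, PS = (p₁ − p₀) / (1 − p₀).
PS = (0.63 − 0.174) / (1 − 0.174) = 0.456 / 0.826 ≈ 0.5521

PS ≈ 0.552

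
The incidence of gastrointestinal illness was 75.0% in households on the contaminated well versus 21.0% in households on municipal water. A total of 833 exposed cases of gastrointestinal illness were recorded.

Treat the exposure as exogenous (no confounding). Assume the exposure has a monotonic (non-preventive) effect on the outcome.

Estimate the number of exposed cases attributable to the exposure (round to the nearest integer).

about 600 cases

p₁ = 0.75, p₀ = 0.21.
PN = (p₁ − p₀)/p₁ = (0.75 − 0.21) / 0.75 ≈ 0.72000.
Attributable cases ≈ PN × (exposed cases) = 0.72000 × 833 ≈ 599.76.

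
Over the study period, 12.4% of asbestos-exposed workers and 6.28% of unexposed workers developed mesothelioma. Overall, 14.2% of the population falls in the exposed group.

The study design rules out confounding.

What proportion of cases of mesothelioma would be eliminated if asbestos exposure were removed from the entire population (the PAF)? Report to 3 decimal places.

PAF ≈ 0.122

p₁ = 0.124, p₀ = 0.0628.
Overall risk P(Y=1) = π·p₁ + (1−π)·p₀ = 0.142×0.124 + 0.858×0.0628 = 0.07149.
Under exogeneity, PAF = [P(Y=1) − p₀] / P(Y=1).
PAF = (0.07149 − 0.0628) / 0.07149 ≈ 0.1216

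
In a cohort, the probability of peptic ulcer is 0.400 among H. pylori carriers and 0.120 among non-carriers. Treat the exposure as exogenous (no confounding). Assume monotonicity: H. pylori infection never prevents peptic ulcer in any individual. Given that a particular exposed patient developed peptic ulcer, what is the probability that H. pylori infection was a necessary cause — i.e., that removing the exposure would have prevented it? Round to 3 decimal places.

PN ≈ 0.700

Let p₁ = 0.4, p₀ = 0.12.
Under exogeneity and monotonicity, PN = (p₁ − p₀) / p₁.
PN = (0.4 − 0.12) / 0.4 = 0.28 / 0.4 ≈ 0.7000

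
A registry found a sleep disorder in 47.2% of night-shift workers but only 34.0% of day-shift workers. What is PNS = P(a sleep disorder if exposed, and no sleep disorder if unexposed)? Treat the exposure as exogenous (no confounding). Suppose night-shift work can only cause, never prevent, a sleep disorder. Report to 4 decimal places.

PNS ≈ 0.1320

p₁ = 0.472, p₀ = 0.34.
Under exogeneity and monotonicity, PNS = p₁ − p₀.
PNS = 0.472 − 0.34 = 0.132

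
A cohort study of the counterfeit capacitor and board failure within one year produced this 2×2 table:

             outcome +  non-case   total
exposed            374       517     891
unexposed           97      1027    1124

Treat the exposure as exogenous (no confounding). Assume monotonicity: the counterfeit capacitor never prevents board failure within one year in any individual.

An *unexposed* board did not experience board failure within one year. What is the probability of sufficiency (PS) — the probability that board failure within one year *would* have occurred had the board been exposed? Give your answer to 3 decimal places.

p₁ = P(outcome | exposed) = 374/891 = 0.41975
p₀ = P(outcome | unexposed) = 97/1124 = 0.086299
Under exogeneity and monotonicity, PS = (p₁ − p₀)/(1 − p₀).
PS = (0.41975 − 0.086299) / 0.9137 ≈ 0.3649

PS ≈ 0.365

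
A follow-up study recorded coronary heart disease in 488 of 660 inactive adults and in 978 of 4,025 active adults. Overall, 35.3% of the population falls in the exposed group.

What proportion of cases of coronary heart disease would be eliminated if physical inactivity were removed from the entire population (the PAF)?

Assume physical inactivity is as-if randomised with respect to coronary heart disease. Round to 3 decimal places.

PAF ≈ 0.419

p₁ = P(outcome | exposed) = 488/660 = 0.73939
p₀ = P(outcome | unexposed) = 978/4025 = 0.24298
Overall risk P(Y=1) = π·p₁ + (1−π)·p₀ = 0.353×0.73939 + 0.647×0.24298 = 0.41822.
Under exogeneity, PAF = [P(Y=1) − p₀] / P(Y=1).
PAF = (0.41822 − 0.24298) / 0.41822 ≈ 0.4190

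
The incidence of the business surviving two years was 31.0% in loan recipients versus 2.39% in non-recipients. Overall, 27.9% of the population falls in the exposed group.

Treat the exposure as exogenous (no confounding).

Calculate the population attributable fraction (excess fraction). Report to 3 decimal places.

PAF ≈ 0.770

p₁ = 0.31, p₀ = 0.0239.
Overall risk P(Y=1) = π·p₁ + (1−π)·p₀ = 0.279×0.31 + 0.721×0.0239 = 0.10372.
Under exogeneity, PAF = [P(Y=1) − p₀] / P(Y=1).
PAF = (0.10372 − 0.0239) / 0.10372 ≈ 0.7696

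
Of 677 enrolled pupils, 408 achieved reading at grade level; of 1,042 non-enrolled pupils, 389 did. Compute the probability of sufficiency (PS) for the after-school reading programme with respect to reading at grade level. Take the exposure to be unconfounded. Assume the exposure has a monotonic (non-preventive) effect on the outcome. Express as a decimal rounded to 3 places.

p₁ = P(outcome | exposed) = 408/677 = 0.60266
p₀ = P(outcome | unexposed) = 389/1042 = 0.37332
Under exogeneity and monotonicity, PS = (p₁ − p₀) / (1 − p₀).
PS = (0.60266 − 0.37332) / (1 − 0.37332) = 0.22934 / 0.62668 ≈ 0.3660

PS ≈ 0.366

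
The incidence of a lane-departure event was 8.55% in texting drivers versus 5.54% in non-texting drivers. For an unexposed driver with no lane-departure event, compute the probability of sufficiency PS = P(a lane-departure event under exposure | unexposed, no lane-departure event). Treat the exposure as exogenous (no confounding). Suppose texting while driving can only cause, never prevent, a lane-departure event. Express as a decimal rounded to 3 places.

PS ≈ 0.032

p₁ = 0.0855, p₀ = 0.0554.
Under exogeneity and monotonicity, PS = (p₁ − p₀) / (1 − p₀).
PS = (0.0855 − 0.0554) / (1 − 0.0554) = 0.0301 / 0.9446 ≈ 0.0319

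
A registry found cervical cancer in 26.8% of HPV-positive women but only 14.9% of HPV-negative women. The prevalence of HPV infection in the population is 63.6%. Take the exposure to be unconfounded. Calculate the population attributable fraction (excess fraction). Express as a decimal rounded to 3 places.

p₁ = 0.268, p₀ = 0.149.
Overall risk P(Y=1) = π·p₁ + (1−π)·p₀ = 0.636×0.268 + 0.364×0.149 = 0.22468.
Under exogeneity, PAF = [P(Y=1) − p₀] / P(Y=1).
PAF = (0.22468 − 0.149) / 0.22468 ≈ 0.3368

PAF ≈ 0.337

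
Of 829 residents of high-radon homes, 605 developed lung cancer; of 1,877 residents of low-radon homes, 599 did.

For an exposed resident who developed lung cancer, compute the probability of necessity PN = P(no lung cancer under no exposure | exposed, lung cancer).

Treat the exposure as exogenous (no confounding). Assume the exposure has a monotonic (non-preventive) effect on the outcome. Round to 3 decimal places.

PN ≈ 0.563

p₁ = P(outcome | exposed) = 605/829 = 0.72979
p₀ = P(outcome | unexposed) = 599/1877 = 0.31913
Under exogeneity and monotonicity, PN = (p₁ − p₀) / p₁.
PN = (0.72979 − 0.31913) / 0.72979 = 0.41067 / 0.72979 ≈ 0.5627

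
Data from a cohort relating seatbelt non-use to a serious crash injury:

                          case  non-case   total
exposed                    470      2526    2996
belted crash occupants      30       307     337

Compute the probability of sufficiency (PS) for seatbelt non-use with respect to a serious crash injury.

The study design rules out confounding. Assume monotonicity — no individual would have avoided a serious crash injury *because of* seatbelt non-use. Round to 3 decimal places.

PS ≈ 0.074

p₁ = P(outcome | exposed) = 470/2996 = 0.15688
p₀ = P(outcome | unexposed) = 30/337 = 0.089021
Under exogeneity and monotonicity, PS = (p₁ − p₀)/(1 − p₀).
PS = (0.15688 − 0.089021) / 0.91098 ≈ 0.0745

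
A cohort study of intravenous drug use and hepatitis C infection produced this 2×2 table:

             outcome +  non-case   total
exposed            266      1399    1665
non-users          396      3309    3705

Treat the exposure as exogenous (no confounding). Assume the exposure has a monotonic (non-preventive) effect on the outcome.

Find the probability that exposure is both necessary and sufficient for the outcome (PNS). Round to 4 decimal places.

p₁ = P(outcome | exposed) = 266/1665 = 0.15976
p₀ = P(outcome | unexposed) = 396/3705 = 0.10688
Under exogeneity and monotonicity, PNS = p₁ − p₀.
PNS = 0.15976 − 0.10688 = 0.052877

PNS ≈ 0.0529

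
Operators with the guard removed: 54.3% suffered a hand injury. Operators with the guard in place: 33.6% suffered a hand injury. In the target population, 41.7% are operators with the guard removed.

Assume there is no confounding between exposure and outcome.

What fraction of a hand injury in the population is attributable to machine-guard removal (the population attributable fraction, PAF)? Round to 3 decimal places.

PAF ≈ 0.204

p₁ = 0.543, p₀ = 0.336.
Overall risk P(Y=1) = π·p₁ + (1−π)·p₀ = 0.417×0.543 + 0.583×0.336 = 0.42232.
Under exogeneity, PAF = [P(Y=1) − p₀] / P(Y=1).
PAF = (0.42232 − 0.336) / 0.42232 ≈ 0.2044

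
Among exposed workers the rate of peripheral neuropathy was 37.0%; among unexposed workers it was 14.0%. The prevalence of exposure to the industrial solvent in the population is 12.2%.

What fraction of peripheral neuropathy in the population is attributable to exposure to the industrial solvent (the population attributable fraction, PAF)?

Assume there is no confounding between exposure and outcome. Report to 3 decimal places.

PAF ≈ 0.167

p₁ = 0.37, p₀ = 0.14.
Overall risk P(Y=1) = π·p₁ + (1−π)·p₀ = 0.122×0.37 + 0.878×0.14 = 0.16806.
Under exogeneity, PAF = [P(Y=1) − p₀] / P(Y=1).
PAF = (0.16806 − 0.14) / 0.16806 ≈ 0.1670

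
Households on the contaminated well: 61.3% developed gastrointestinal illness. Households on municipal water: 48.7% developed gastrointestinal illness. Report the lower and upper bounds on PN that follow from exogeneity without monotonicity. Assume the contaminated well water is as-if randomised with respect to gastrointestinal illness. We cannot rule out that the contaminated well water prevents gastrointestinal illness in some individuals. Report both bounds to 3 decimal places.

p₁ = 0.613, p₀ = 0.487.
Under exogeneity alone the bounds on PN are max{0,(p₁−p₀)/p₁} ≤ PN ≤ min{1,(1−p₀)/p₁}.
  lower = (p₁ − p₀)/p₁ = 0.126 / 0.613 ≈ 0.2055
  upper = min{1, (1 − p₀)/p₁} = 0.513 / 0.613 ≈ 0.8369

0.206 ≤ PN ≤ 0.837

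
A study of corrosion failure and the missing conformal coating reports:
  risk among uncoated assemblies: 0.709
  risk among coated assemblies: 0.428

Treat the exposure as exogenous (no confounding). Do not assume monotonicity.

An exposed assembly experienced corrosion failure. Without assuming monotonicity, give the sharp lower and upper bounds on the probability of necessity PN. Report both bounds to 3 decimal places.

0.396 ≤ PN ≤ 0.807

Let p₁ = 0.709, p₀ = 0.428.
Under exogeneity alone the bounds on PN are max{0,(p₁−p₀)/p₁} ≤ PN ≤ min{1,(1−p₀)/p₁}.
  lower = (p₁ − p₀)/p₁ = 0.281 / 0.709 ≈ 0.3963
  upper = min{1, (1 − p₀)/p₁} = 0.572 / 0.709 ≈ 0.8068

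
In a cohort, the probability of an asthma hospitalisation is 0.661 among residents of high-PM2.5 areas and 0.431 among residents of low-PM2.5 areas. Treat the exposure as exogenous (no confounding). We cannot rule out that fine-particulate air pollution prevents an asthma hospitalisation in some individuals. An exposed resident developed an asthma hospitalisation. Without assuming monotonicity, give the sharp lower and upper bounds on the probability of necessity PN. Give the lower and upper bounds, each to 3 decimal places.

Let p₁ = 0.661, p₀ = 0.431.
Under exogeneity alone the bounds on PN are max{0,(p₁−p₀)/p₁} ≤ PN ≤ min{1,(1−p₀)/p₁}.
  lower = (p₁ − p₀)/p₁ = 0.23 / 0.661 ≈ 0.3480
  upper = min{1, (1 − p₀)/p₁} = 0.569 / 0.661 ≈ 0.8608

0.348 ≤ PN ≤ 0.861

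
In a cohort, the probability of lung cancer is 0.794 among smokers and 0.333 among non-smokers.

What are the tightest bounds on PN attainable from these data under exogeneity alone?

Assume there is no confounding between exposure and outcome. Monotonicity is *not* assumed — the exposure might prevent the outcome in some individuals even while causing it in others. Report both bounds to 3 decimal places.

Let p₁ = 0.794, p₀ = 0.333.
Under exogeneity alone the bounds on PN are max{0,(p₁−p₀)/p₁} ≤ PN ≤ min{1,(1−p₀)/p₁}.
  lower = (p₁ − p₀)/p₁ = 0.461 / 0.794 ≈ 0.5806
  upper = min{1, (1 − p₀)/p₁} = 0.667 / 0.794 ≈ 0.8401

0.581 ≤ PN ≤ 0.840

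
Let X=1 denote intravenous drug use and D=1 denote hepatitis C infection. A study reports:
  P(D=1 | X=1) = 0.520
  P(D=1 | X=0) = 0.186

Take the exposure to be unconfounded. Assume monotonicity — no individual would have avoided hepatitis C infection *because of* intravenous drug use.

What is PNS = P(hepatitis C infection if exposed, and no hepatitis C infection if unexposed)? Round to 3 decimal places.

Let p₁ = 0.52, p₀ = 0.186.
Under exogeneity and monotonicity, PNS = p₁ − p₀.
PNS = 0.52 − 0.186 = 0.334

PNS ≈ 0.334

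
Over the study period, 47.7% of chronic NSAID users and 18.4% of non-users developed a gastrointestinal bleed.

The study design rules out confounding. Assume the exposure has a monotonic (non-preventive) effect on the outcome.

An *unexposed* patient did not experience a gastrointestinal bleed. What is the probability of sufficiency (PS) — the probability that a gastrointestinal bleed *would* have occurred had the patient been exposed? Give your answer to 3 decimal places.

p₁ = 0.477, p₀ = 0.184.
Under exogeneity and monotonicity, PS = (p₁ − p₀) / (1 − p₀).
PS = (0.477 − 0.184) / (1 − 0.184) = 0.293 / 0.816 ≈ 0.3591

PS ≈ 0.359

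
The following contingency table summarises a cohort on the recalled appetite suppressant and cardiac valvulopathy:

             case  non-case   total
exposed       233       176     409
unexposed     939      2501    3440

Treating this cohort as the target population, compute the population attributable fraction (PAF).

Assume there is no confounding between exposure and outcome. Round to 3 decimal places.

p₁ = P(outcome | exposed) = 233/409 = 0.56968
p₀ = P(outcome | unexposed) = 939/3440 = 0.27297
Exposure prevalence π = 409/3849 = 0.10626; overall risk P(Y=1) = 0.30449.
Under exogeneity, PAF = [P(Y=1) − p₀]/P(Y=1).
PAF = (0.30449 − 0.27297) / 0.30449 ≈ 0.1035

PAF ≈ 0.104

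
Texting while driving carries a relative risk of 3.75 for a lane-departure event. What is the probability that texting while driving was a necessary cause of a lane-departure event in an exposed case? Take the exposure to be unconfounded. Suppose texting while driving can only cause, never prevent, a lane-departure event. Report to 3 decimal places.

PN ≈ 0.733

Under exogeneity and monotonicity, PN = (RR − 1) / RR = 1 − 1/RR.
PN = (3.75 − 1) / 3.75 = 2.75 / 3.75 ≈ 0.7333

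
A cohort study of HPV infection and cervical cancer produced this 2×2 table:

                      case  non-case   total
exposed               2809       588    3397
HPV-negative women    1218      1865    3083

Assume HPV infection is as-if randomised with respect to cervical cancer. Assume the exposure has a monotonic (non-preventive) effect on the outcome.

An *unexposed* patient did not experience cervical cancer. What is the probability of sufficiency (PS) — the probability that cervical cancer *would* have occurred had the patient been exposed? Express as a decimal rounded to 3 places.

PS ≈ 0.714

p₁ = P(outcome | exposed) = 2809/3397 = 0.82691
p₀ = P(outcome | unexposed) = 1218/3083 = 0.39507
Under exogeneity and monotonicity, PS = (p₁ − p₀)/(1 − p₀).
PS = (0.82691 − 0.39507) / 0.60493 ≈ 0.7139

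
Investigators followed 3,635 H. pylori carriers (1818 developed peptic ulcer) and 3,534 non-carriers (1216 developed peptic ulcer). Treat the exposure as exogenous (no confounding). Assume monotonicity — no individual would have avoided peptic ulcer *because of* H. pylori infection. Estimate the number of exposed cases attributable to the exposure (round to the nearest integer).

p₁ = P(outcome | exposed) = 1818/3635 = 0.50014
p₀ = P(outcome | unexposed) = 1216/3534 = 0.34409
PN = (p₁ − p₀)/p₁ = (0.50014 − 0.34409) / 0.50014 ≈ 0.31202.
Attributable cases ≈ PN × (exposed cases) = 0.31202 × 1818 ≈ 567.25.

about 567 cases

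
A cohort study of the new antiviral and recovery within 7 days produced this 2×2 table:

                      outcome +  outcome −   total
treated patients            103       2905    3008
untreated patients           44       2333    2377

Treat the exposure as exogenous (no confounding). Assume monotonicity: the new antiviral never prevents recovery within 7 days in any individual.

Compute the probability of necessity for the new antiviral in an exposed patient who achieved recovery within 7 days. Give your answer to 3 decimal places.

p₁ = P(outcome | exposed) = 103/3008 = 0.034242
p₀ = P(outcome | unexposed) = 44/2377 = 0.018511
Under exogeneity and monotonicity, PN = (p₁ − p₀)/p₁.
PN = (0.034242 − 0.018511) / 0.034242 ≈ 0.4594

PN ≈ 0.459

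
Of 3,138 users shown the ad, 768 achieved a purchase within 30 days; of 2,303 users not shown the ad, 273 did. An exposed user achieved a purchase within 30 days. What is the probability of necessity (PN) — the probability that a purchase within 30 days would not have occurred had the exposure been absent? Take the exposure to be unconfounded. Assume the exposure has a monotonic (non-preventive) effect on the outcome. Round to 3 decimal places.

PN ≈ 0.516

p₁ = P(outcome | exposed) = 768/3138 = 0.24474
p₀ = P(outcome | unexposed) = 273/2303 = 0.11854
Under exogeneity and monotonicity, PN = (p₁ − p₀) / p₁.
PN = (0.24474 − 0.11854) / 0.24474 = 0.1262 / 0.24474 ≈ 0.5156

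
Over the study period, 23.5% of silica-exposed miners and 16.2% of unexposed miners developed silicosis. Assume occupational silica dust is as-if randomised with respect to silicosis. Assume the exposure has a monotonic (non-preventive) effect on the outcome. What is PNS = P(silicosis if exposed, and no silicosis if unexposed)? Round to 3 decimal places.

PNS ≈ 0.073

p₁ = 0.235, p₀ = 0.162.
Under exogeneity and monotonicity, PNS = p₁ − p₀.
PNS = 0.235 − 0.162 = 0.073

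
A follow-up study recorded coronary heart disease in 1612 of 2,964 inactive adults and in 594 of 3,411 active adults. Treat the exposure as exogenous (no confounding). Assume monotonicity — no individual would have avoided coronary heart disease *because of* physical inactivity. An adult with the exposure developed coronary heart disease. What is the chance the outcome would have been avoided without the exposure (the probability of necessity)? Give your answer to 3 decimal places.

p₁ = P(outcome | exposed) = 1612/2964 = 0.54386
p₀ = P(outcome | unexposed) = 594/3411 = 0.17414
Under exogeneity and monotonicity, PN = (p₁ − p₀) / p₁.
PN = (0.54386 − 0.17414) / 0.54386 = 0.36972 / 0.54386 ≈ 0.6798

PN ≈ 0.680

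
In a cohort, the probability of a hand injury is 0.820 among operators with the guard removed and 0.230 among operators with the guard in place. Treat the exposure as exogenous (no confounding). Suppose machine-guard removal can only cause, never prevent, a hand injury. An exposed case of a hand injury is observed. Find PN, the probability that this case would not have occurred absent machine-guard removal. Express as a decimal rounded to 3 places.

Let p₁ = 0.82, p₀ = 0.23.
Under exogeneity and monotonicity, PN = (p₁ − p₀) / p₁.
PN = (0.82 − 0.23) / 0.82 = 0.59 / 0.82 ≈ 0.7195

PN ≈ 0.720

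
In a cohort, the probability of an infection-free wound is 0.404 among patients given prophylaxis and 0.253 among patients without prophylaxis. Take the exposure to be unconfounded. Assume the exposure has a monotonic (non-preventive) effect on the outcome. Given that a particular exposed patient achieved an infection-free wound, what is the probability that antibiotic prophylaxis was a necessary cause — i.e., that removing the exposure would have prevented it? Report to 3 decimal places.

PN ≈ 0.374

Let p₁ = 0.404, p₀ = 0.253.
Under exogeneity and monotonicity, PN = (p₁ − p₀) / p₁.
PN = (0.404 − 0.253) / 0.404 = 0.151 / 0.404 ≈ 0.3738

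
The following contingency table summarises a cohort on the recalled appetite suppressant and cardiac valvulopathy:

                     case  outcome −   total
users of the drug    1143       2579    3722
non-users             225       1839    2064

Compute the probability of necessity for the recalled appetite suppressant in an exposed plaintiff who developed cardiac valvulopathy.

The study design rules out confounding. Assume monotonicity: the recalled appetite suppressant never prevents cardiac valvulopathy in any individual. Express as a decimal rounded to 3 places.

p₁ = P(outcome | exposed) = 1143/3722 = 0.30709
p₀ = P(outcome | unexposed) = 225/2064 = 0.10901
Under exogeneity and monotonicity, PN = (p₁ − p₀)/p₁.
PN = (0.30709 − 0.10901) / 0.30709 ≈ 0.6450

PN ≈ 0.645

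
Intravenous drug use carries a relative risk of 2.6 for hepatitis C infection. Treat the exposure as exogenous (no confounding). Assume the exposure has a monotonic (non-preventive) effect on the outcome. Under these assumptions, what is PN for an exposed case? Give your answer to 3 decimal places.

Under exogeneity and monotonicity, PN = (RR − 1) / RR = 1 − 1/RR.
PN = (2.6 − 1) / 2.6 = 1.6 / 2.6 ≈ 0.6154

PN ≈ 0.615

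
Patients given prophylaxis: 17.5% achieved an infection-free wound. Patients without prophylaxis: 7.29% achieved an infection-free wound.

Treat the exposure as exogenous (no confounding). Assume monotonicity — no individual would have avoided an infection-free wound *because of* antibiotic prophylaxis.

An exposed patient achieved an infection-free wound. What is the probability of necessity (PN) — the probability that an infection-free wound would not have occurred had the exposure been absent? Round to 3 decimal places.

PN ≈ 0.583

p₁ = 0.175, p₀ = 0.0729.
Under exogeneity and monotonicity, PN = (p₁ − p₀) / p₁.
PN = (0.175 − 0.0729) / 0.175 = 0.1021 / 0.175 ≈ 0.5834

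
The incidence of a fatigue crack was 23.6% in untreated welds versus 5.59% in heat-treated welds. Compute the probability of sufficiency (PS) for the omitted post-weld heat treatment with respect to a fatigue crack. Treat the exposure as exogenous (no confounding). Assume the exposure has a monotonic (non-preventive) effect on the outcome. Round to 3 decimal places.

p₁ = 0.236, p₀ = 0.0559.
Under exogeneity and monotonicity, PS = (p₁ − p₀) / (1 − p₀).
PS = (0.236 − 0.0559) / (1 − 0.0559) = 0.1801 / 0.9441 ≈ 0.1908

PS ≈ 0.191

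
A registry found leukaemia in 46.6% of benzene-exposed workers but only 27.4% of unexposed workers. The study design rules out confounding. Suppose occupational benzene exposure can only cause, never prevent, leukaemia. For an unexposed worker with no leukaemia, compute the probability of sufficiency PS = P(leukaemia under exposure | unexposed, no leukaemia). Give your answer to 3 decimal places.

PS ≈ 0.264

p₁ = 0.466, p₀ = 0.274.
Under exogeneity and monotonicity, PS = (p₁ − p₀) / (1 − p₀).
PS = (0.466 − 0.274) / (1 − 0.274) = 0.192 / 0.726 ≈ 0.2645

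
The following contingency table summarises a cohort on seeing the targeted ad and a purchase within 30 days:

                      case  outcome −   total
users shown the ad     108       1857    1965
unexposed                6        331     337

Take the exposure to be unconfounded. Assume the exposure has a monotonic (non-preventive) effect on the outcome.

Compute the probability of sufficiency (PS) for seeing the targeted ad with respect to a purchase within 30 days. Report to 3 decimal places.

p₁ = P(outcome | exposed) = 108/1965 = 0.054962
p₀ = P(outcome | unexposed) = 6/337 = 0.017804
Under exogeneity and monotonicity, PS = (p₁ − p₀)/(1 − p₀).
PS = (0.054962 − 0.017804) / 0.9822 ≈ 0.0378

PS ≈ 0.038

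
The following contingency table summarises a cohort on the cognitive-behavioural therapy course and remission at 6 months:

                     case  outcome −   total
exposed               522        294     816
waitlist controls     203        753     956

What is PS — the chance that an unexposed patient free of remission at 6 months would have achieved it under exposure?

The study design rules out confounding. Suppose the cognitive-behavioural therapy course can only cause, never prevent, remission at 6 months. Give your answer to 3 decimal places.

p₁ = P(outcome | exposed) = 522/816 = 0.63971
p₀ = P(outcome | unexposed) = 203/956 = 0.21234
Under exogeneity and monotonicity, PS = (p₁ − p₀) / (1 − p₀).
PS = (0.63971 − 0.21234) / (1 − 0.21234) = 0.42736 / 0.78766 ≈ 0.5426

PS ≈ 0.543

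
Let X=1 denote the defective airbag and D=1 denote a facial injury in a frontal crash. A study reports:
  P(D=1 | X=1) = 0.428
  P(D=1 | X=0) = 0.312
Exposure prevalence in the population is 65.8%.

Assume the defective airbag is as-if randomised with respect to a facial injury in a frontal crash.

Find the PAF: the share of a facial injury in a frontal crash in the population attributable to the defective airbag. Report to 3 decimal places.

PAF ≈ 0.197

Let p₁ = 0.428, p₀ = 0.312.
Overall risk P(Y=1) = π·p₁ + (1−π)·p₀ = 0.658×0.428 + 0.342×0.312 = 0.38833.
Under exogeneity, PAF = [P(Y=1) − p₀] / P(Y=1).
PAF = (0.38833 − 0.312) / 0.38833 ≈ 0.1966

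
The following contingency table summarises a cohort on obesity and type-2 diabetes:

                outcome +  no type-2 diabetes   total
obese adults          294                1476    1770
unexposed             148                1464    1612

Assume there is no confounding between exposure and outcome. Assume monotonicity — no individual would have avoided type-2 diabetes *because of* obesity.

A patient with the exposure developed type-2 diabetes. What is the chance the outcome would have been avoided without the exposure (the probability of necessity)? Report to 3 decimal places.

PN ≈ 0.447

p₁ = P(outcome | exposed) = 294/1770 = 0.1661
p₀ = P(outcome | unexposed) = 148/1612 = 0.091811
Under exogeneity and monotonicity, PN = (p₁ − p₀) / p₁.
PN = (0.1661 − 0.091811) / 0.1661 = 0.07429 / 0.1661 ≈ 0.4473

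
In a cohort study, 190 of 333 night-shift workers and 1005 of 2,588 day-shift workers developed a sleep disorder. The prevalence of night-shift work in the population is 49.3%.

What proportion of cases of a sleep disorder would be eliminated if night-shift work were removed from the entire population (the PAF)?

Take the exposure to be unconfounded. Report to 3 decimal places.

p₁ = P(outcome | exposed) = 190/333 = 0.57057
p₀ = P(outcome | unexposed) = 1005/2588 = 0.38833
Overall risk P(Y=1) = π·p₁ + (1−π)·p₀ = 0.493×0.57057 + 0.507×0.38833 = 0.47817.
Under exogeneity, PAF = [P(Y=1) − p₀] / P(Y=1).
PAF = (0.47817 − 0.38833) / 0.47817 ≈ 0.1879

PAF ≈ 0.188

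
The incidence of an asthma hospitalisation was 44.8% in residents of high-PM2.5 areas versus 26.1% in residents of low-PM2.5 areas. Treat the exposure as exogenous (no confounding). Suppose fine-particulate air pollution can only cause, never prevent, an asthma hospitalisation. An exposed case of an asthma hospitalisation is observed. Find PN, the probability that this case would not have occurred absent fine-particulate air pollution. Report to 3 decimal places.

PN ≈ 0.417

p₁ = 0.448, p₀ = 0.261.
Under exogeneity and monotonicity, PN = (p₁ − p₀) / p₁.
PN = (0.448 − 0.261) / 0.448 = 0.187 / 0.448 ≈ 0.4174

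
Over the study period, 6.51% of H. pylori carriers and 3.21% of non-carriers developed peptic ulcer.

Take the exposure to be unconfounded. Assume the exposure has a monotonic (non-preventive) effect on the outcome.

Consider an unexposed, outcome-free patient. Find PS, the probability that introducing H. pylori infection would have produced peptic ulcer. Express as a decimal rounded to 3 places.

p₁ = 0.0651, p₀ = 0.0321.
Under exogeneity and monotonicity, PS = (p₁ − p₀) / (1 − p₀).
PS = (0.0651 − 0.0321) / (1 − 0.0321) = 0.033 / 0.9679 ≈ 0.0341

PS ≈ 0.034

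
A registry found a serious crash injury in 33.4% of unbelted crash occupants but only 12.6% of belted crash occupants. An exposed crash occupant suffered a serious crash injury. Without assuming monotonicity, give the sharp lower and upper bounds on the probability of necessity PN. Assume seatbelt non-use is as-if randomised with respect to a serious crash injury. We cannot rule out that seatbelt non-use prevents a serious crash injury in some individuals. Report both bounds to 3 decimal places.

p₁ = 0.334, p₀ = 0.126.
Under exogeneity alone the bounds on PN are max{0,(p₁−p₀)/p₁} ≤ PN ≤ min{1,(1−p₀)/p₁}.
  lower = (p₁ − p₀)/p₁ = 0.208 / 0.334 ≈ 0.6228
  upper = min{1, (1 − p₀)/p₁} = 0.874 / 0.334 ≈ 2.6168 → capped at 1

0.623 ≤ PN ≤ 1.000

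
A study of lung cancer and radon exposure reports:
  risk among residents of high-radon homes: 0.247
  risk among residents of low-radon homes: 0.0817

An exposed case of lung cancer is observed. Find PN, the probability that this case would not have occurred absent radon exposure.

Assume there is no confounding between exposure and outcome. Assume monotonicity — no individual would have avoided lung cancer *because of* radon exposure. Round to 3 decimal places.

PN ≈ 0.669

Let p₁ = 0.247, p₀ = 0.0817.
Under exogeneity and monotonicity, PN = (p₁ − p₀) / p₁.
PN = (0.247 − 0.0817) / 0.247 = 0.1653 / 0.247 ≈ 0.6692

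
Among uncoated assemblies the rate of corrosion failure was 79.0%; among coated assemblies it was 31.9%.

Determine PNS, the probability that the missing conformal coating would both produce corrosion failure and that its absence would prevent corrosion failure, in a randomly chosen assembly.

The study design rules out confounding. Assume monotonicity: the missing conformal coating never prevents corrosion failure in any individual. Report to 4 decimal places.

PNS ≈ 0.4710

p₁ = 0.79, p₀ = 0.319.
Under exogeneity and monotonicity, PNS = p₁ − p₀.
PNS = 0.79 − 0.319 = 0.471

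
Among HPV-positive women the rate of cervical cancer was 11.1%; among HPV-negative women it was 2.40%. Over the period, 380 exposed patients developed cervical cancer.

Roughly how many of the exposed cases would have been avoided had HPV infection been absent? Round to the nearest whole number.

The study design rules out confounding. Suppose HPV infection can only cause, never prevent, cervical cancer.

about 298 cases

p₁ = 0.111, p₀ = 0.024.
PN = (p₁ − p₀)/p₁ = (0.111 − 0.024) / 0.111 ≈ 0.78378.
Attributable cases ≈ PN × (exposed cases) = 0.78378 × 380 ≈ 297.84.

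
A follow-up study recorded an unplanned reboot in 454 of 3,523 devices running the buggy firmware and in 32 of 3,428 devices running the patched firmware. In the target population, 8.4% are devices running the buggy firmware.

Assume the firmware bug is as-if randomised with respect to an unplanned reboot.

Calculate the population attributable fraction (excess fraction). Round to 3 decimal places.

PAF ≈ 0.518

p₁ = P(outcome | exposed) = 454/3523 = 0.12887
p₀ = P(outcome | unexposed) = 32/3428 = 0.0093349
Overall risk P(Y=1) = π·p₁ + (1−π)·p₀ = 0.084×0.12887 + 0.916×0.0093349 = 0.019376.
Under exogeneity, PAF = [P(Y=1) − p₀] / P(Y=1).
PAF = (0.019376 − 0.0093349) / 0.019376 ≈ 0.5182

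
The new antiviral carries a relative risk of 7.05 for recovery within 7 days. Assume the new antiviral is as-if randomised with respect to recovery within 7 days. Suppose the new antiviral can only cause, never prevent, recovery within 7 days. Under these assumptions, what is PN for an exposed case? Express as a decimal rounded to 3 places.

PN ≈ 0.858

Under exogeneity and monotonicity, PN = (RR − 1) / RR = 1 − 1/RR.
PN = (7.05 − 1) / 7.05 = 6.05 / 7.05 ≈ 0.8582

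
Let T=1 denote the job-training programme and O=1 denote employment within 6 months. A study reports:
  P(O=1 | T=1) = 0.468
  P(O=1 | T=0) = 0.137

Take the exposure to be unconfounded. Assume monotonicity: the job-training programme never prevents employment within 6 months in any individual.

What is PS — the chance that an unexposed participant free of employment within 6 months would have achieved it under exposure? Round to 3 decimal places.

PS ≈ 0.384

Let p₁ = 0.468, p₀ = 0.137.
Under exogeneity and monotonicity, PS = (p₁ − p₀) / (1 − p₀).
PS = (0.468 − 0.137) / (1 − 0.137) = 0.331 / 0.863 ≈ 0.3835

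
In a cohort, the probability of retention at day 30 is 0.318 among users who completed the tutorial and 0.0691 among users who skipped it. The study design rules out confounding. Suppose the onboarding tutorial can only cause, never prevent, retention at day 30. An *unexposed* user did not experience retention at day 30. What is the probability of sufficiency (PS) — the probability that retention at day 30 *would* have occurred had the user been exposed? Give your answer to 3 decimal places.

Let p₁ = 0.318, p₀ = 0.0691.
Under exogeneity and monotonicity, PS = (p₁ − p₀) / (1 − p₀).
PS = (0.318 − 0.0691) / (1 − 0.0691) = 0.2489 / 0.9309 ≈ 0.2674

PS ≈ 0.267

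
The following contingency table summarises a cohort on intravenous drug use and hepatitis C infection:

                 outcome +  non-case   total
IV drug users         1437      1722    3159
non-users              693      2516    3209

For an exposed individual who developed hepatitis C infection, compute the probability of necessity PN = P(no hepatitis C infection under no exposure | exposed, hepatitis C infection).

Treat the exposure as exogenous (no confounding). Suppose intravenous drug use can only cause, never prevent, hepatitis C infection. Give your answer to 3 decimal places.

p₁ = P(outcome | exposed) = 1437/3159 = 0.45489
p₀ = P(outcome | unexposed) = 693/3209 = 0.21596
Under exogeneity and monotonicity, PN = (p₁ − p₀) / p₁.
PN = (0.45489 − 0.21596) / 0.45489 = 0.23894 / 0.45489 ≈ 0.5253

PN ≈ 0.525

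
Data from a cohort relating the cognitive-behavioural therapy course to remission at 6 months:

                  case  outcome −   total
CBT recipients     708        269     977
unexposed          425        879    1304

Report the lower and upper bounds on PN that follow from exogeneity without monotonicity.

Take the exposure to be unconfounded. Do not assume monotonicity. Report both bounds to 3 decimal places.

p₁ = P(outcome | exposed) = 708/977 = 0.72467
p₀ = P(outcome | unexposed) = 425/1304 = 0.32592
Under exogeneity alone the bounds on PN are max{0,(p₁−p₀)/p₁} ≤ PN ≤ min{1,(1−p₀)/p₁}.
  lower = (p₁ − p₀)/p₁ = 0.39875 / 0.72467 ≈ 0.5502
  upper = min{1, (1 − p₀)/p₁} = 0.67408 / 0.72467 ≈ 0.9302

0.550 ≤ PN ≤ 0.930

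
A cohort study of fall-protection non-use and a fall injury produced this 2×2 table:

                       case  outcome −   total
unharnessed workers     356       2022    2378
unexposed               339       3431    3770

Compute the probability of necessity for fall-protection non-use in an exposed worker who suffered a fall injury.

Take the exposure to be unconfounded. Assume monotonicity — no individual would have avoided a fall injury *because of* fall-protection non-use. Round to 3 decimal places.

p₁ = P(outcome | exposed) = 356/2378 = 0.14971
p₀ = P(outcome | unexposed) = 339/3770 = 0.08992
Under exogeneity and monotonicity, PN = (p₁ − p₀)/p₁.
PN = (0.14971 − 0.08992) / 0.14971 ≈ 0.3994

PN ≈ 0.399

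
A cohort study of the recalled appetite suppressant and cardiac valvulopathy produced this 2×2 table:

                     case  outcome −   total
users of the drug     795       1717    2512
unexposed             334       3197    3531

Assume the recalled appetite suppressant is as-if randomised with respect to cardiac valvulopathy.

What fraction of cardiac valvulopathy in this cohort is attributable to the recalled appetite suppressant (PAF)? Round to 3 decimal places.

p₁ = P(outcome | exposed) = 795/2512 = 0.31648
p₀ = P(outcome | unexposed) = 334/3531 = 0.094591
Exposure prevalence π = 2512/6043 = 0.41569; overall risk P(Y=1) = 0.18683.
Under exogeneity, PAF = [P(Y=1) − p₀]/P(Y=1).
PAF = (0.18683 − 0.094591) / 0.18683 ≈ 0.4937

PAF ≈ 0.494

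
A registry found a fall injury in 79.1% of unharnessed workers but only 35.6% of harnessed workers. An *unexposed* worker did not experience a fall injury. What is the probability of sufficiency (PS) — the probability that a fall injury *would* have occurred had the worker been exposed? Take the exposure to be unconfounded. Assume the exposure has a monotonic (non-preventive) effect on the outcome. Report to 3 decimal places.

PS ≈ 0.675

p₁ = 0.791, p₀ = 0.356.
Under exogeneity and monotonicity, PS = (p₁ − p₀) / (1 − p₀).
PS = (0.791 − 0.356) / (1 − 0.356) = 0.435 / 0.644 ≈ 0.6755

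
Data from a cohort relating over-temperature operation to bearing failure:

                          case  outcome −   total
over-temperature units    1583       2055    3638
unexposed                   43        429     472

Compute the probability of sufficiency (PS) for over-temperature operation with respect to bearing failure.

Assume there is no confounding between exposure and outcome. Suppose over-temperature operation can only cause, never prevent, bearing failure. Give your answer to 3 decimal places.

p₁ = P(outcome | exposed) = 1583/3638 = 0.43513
p₀ = P(outcome | unexposed) = 43/472 = 0.091102
Under exogeneity and monotonicity, PS = (p₁ − p₀) / (1 − p₀).
PS = (0.43513 − 0.091102) / (1 − 0.091102) = 0.34403 / 0.9089 ≈ 0.3785

PS ≈ 0.379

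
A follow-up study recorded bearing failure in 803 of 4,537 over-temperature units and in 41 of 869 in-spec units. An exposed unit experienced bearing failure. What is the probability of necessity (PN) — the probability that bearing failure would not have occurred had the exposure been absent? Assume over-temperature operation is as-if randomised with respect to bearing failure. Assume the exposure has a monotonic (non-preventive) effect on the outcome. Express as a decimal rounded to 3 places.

PN ≈ 0.733

p₁ = P(outcome | exposed) = 803/4537 = 0.17699
p₀ = P(outcome | unexposed) = 41/869 = 0.047181
Under exogeneity and monotonicity, PN = (p₁ − p₀) / p₁.
PN = (0.17699 − 0.047181) / 0.17699 = 0.12981 / 0.17699 ≈ 0.7334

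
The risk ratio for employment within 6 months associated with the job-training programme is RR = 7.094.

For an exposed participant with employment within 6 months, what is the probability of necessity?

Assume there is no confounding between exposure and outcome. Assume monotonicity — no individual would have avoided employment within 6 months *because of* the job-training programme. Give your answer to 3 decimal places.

Under exogeneity and monotonicity, PN = (RR − 1) / RR = 1 − 1/RR.
PN = (7.094 − 1) / 7.094 = 6.094 / 7.094 ≈ 0.8590

PN ≈ 0.859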